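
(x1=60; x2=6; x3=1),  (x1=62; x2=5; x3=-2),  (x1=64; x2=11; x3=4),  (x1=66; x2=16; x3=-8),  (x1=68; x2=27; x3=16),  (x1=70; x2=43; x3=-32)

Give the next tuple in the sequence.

(x1=72; x2=70; x3=64)

X1: +2 each step, so 60, 62, 64, 66, 68, 70 → 72.
X2 goes 6, 5, 11, 16, 27, 43 → 70 (each term is the sum of the two before it).
X3: ×(-2) each step; 1, -2, 4, -8, 16, -32 → 64.
So the next tuple is (x1=72; x2=70; x3=64).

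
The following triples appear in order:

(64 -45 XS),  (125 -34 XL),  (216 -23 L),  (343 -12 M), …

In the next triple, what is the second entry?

Second entry — +11 each step: -45, -34, -23, -12 → -1.

-1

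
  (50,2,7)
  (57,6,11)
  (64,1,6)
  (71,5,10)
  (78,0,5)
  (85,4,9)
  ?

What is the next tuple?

First entry: 50, 57, 64, 71, 78, 85 → 92 (+7 each step).
Second entry: alternating steps +4, −5, +4, −5, …; 2, 6, 1, 5, 0, 4 → -1.
Third entry goes 7, 11, 6, 10, 5, 9 → 4 (always 5 more than the second entry).
So the next tuple is (92,-1,4).

(92,-1,4)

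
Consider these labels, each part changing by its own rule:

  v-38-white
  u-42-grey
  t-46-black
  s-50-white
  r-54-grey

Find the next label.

Letter: letters move back 1 place in the alphabet, so v, u, t, s, r → q.
Second component: 38, 42, 46, 50, 54 → 58 (+4 each step).
Shade — repeats white → grey → black: white, grey, black, white, grey → black.
Combining the parts gives q-58-black.

q-58-black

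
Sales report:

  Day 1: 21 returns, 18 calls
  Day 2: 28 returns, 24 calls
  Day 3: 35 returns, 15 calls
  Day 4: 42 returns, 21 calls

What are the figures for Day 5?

For the returns, +7 each step: 21, 28, 35, 42 → 49.
Calls goes 18, 24, 15, 21 → 12 (alternating steps +6, −9, +6, −9, …).
So the next record is 49 returns, 12 calls.

49 returns, 12 calls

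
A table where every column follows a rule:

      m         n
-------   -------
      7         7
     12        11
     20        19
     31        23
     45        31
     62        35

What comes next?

Column m: differences are 5, 8, 11, … (increasing by 3 each time), so 7, 12, 20, 31, 45, 62 → 82.
Column n: 7, 11, 19, 23, 31, 35 → 43 (alternating steps +4, +8, +4, +8, …).
Combining the parts gives 82  43.

82  43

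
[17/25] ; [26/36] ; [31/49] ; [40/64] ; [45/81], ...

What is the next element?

[54/100]

First slot goes 17, 26, 31, 40, 45 → 54 (alternating steps +9, +5, +9, +5, …).
Second slot: perfect squares: 5², 6², 7², …, so 25, 36, 49, 64, 81 → 100.
Putting it together: [54/100].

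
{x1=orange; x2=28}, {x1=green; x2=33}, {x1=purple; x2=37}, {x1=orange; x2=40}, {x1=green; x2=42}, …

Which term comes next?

X1: orange, green, purple, orange, green → purple (repeats orange → green → purple).
X2: differences are 5, 4, 3, … (decreasing by 1 each time), so 28, 33, 37, 40, 42 → 43.
Putting it together: {x1=purple; x2=43}.

{x1=purple; x2=43}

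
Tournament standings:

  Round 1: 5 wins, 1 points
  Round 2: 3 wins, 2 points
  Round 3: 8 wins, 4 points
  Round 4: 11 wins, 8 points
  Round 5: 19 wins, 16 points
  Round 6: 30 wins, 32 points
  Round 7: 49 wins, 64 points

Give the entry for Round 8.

79 wins, 128 points

Wins: each term is the sum of the two before it, so 5, 3, 8, 11, 19, 30, 49 → 79.
Points goes 1, 2, 4, 8, 16, 32, 64 → 128 (×2 each step).
Putting it together: 79 wins, 128 points.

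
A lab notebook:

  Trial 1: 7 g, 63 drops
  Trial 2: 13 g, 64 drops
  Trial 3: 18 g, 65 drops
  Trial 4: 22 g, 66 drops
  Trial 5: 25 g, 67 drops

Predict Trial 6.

27 g, 68 drops

G goes 7, 13, 18, 22, 25 → 27 (differences are 6, 5, 4, … (decreasing by 1 each time)).
For the drops, +1 each step: 63, 64, 65, 66, 67 → 68.
So the next row is 27 g, 68 drops.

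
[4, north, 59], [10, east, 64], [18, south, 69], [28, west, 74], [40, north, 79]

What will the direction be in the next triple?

First slot: 4, 10, 18, 28, 40 → 54 (differences are 6, 8, 10, … (increasing by 2 each time)).
Direction goes north, east, south, west, north → east (repeats north → east → south → west).
For the third slot, +5 each step: 59, 64, 69, 74, 79 → 84.

east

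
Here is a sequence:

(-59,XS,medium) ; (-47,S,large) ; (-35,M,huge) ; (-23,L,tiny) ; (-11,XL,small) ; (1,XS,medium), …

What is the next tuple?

First coordinate: +12 each step, so -59, -47, -35, -23, -11, 1 → 13.
First size: repeats XS → S → M → L → XL, so XS, S, M, L, XL, XS → S.
Second size goes medium, large, huge, tiny, small, medium → large (repeats medium → large → huge → tiny → small).
Putting it together: (13,S,large).

(13,S,large)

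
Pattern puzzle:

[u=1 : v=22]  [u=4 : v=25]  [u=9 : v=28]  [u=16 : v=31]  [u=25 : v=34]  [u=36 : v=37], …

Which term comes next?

U — perfect squares: 1², 2², 3², …: 1, 4, 9, 16, 25, 36 → 49.
V: 22, 25, 28, 31, 34, 37 → 40 (+3 each step).
Combining the parts gives [u=49 : v=40].

[u=49 : v=40]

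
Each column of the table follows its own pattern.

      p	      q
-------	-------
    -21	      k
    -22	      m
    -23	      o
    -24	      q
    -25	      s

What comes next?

-26  u

Column p goes -21, -22, -23, -24, -25 → -26 (−1 each step).
Column q: letters move forward 2 places in the alphabet; k, m, o, q, s → u.
Combining the parts gives -26  u.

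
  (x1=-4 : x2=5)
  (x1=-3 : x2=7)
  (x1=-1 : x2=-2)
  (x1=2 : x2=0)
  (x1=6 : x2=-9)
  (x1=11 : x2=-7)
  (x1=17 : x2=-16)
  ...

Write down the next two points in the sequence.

X1: differences are 1, 2, 3, … (increasing by 1 each time), so -4, -3, -1, 2, 6, 11, 17 → 24 → 32.
X2: alternating steps +2, −9, +2, −9, …, so 5, 7, -2, 0, -9, -7, -16 → -14 → -23.
So the next two points are (x1=24 : x2=-14) and (x1=32 : x2=-23).

(x1=24 : x2=-14), (x1=32 : x2=-23)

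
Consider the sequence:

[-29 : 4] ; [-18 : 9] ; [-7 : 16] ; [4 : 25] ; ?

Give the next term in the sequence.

[15 : 36]

First slot goes -29, -18, -7, 4 → 15 (+11 each step).
Second slot: perfect squares: 2², 3², 4², …, so 4, 9, 16, 25 → 36.
So the next term is [15 : 36].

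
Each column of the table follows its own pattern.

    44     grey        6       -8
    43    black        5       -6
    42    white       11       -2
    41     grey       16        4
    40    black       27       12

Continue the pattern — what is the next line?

39  white  43  22

For the first component, −1 each step: 44, 43, 42, 41, 40 → 39.
Shade: repeats grey → black → white; grey, black, white, grey, black → white.
Third component: each term is the sum of the two before it; 6, 5, 11, 16, 27 → 43.
Fourth component: -8, -6, -2, 4, 12 → 22 (differences are 2, 4, 6, … (increasing by 2 each time)).
Putting it together: 39  white  43  22.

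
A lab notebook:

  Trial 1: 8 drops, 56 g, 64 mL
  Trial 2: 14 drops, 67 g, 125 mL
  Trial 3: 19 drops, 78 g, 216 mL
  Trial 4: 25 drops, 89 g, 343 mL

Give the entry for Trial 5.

Drops: 8, 14, 19, 25 → 30 (alternating steps +6, +5, +6, +5, …).
G goes 56, 67, 78, 89 → 100 (+11 each step).
ML goes 64, 125, 216, 343 → 512 (perfect cubes: 4³, 5³, 6³, …).
Combining the parts gives 30 drops, 100 g, 512 mL.

30 drops, 100 g, 512 mL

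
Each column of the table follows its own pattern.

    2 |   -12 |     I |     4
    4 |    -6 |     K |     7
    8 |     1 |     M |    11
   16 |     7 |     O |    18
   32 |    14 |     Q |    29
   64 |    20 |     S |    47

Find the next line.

First component goes 2, 4, 8, 16, 32, 64 → 128 (×2 each step).
Second component: -12, -6, 1, 7, 14, 20 → 27 (alternating steps +6, +7, +6, +7, …).
Letter: letters move forward 2 places in the alphabet, so I, K, M, O, Q, S → U.
Fourth component: 4, 7, 11, 18, 29, 47 → 76 (each term is the sum of the two before it).
So the next line is 128  27  U  76.

128  27  U  76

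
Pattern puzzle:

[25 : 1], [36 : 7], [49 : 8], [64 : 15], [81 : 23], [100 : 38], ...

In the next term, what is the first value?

For the first value, perfect squares: 5², 6², 7², …: 25, 36, 49, 64, 81, 100 → 121.
Second value: 1, 7, 8, 15, 23, 38 → 61 (each term is the sum of the two before it).

121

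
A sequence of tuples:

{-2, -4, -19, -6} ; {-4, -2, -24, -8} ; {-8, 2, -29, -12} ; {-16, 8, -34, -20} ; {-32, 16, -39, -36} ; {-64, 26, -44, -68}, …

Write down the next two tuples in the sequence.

For the first coordinate, ×2 each step: -2, -4, -8, -16, -32, -64 → -128 → -256.
Second coordinate goes -4, -2, 2, 8, 16, 26 → 38 → 52 (differences are 2, 4, 6, … (increasing by 2 each time)).
For the third coordinate, −5 each step: -19, -24, -29, -34, -39, -44 → -49 → -54.
Fourth coordinate goes -6, -8, -12, -20, -36, -68 → -132 → -260 (always 4 less than the first coordinate).
Putting the parts together: {-128, 38, -49, -132} and then {-256, 52, -54, -260}.

{-128, 38, -49, -132}, {-256, 52, -54, -260}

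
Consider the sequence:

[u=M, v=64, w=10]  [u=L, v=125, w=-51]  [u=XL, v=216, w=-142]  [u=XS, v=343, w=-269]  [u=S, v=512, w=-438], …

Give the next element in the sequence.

[u=M, v=729, w=-655]

U — runs through clothing sizes XS→XL: M, L, XL, XS, S → M.
V — perfect cubes: 4³, 5³, 6³, …: 64, 125, 216, 343, 512 → 729.
W — together with the v always sums to 74: 10, -51, -142, -269, -438 → -655.
Combining the parts gives [u=M, v=729, w=-655].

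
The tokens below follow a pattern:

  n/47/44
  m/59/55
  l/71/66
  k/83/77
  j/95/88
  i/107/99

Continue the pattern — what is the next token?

h/119/110

Letter: n, m, l, k, j, i → h (letters move back 1 place in the alphabet).
Second component goes 47, 59, 71, 83, 95, 107 → 119 (+12 each step).
Third component: +11 each step; 44, 55, 66, 77, 88, 99 → 110.
Combining the parts gives h/119/110.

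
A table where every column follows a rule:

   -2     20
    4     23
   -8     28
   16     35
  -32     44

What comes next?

64  55

First component: -2, 4, -8, 16, -32 → 64 (×(-2) each step).
Second component: differences are 3, 5, 7, … (increasing by 2 each time); 20, 23, 28, 35, 44 → 55.
So the next line is 64  55.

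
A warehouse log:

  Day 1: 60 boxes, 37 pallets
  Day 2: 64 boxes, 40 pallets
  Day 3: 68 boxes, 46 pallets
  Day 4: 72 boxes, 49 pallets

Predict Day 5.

76 boxes, 55 pallets

Boxes: +4 each step; 60, 64, 68, 72 → 76.
Pallets: 37, 40, 46, 49 → 55 (alternating steps +3, +6, +3, +6, …).
Putting it together: 76 boxes, 55 pallets.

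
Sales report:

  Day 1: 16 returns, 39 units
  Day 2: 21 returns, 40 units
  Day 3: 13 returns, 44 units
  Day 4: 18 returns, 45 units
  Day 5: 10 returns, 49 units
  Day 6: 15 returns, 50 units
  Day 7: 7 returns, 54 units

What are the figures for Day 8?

12 returns, 55 units

Returns: alternating steps +5, −8, +5, −8, …, so 16, 21, 13, 18, 10, 15, 7 → 12.
Units: 39, 40, 44, 45, 49, 50, 54 → 55 (alternating steps +1, +4, +1, +4, …).
Combining the parts gives 12 returns, 55 units.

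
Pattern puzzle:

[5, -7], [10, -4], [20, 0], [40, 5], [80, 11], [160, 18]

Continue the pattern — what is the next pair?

First component: ×2 each step; 5, 10, 20, 40, 80, 160 → 320.
Second component — differences are 3, 4, 5, … (increasing by 1 each time): -7, -4, 0, 5, 11, 18 → 26.
Combining the parts gives [320, 26].

[320, 26]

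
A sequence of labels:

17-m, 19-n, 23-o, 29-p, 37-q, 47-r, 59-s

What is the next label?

73-t

First component: differences are 2, 4, 6, … (increasing by 2 each time), so 17, 19, 23, 29, 37, 47, 59 → 73.
For the letter, letters move forward 1 place in the alphabet: m, n, o, p, q, r, s → t.
Combining the parts gives 73-t.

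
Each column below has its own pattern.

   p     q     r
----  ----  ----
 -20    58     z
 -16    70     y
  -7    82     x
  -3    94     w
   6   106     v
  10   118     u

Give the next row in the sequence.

19  130  t

Column p — alternating steps +4, +9, +4, +9, …: -20, -16, -7, -3, 6, 10 → 19.
Column q: 58, 70, 82, 94, 106, 118 → 130 (+12 each step).
Column r: letters move back 1 place in the alphabet, so z, y, x, w, v, u → t.
Putting it together: 19  130  t.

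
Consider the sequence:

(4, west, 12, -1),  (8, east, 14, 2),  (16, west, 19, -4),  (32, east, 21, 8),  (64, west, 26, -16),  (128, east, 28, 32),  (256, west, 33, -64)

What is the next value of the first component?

First component: ×2 each step, so 4, 8, 16, 32, 64, 128, 256 → 512.
For the direction, alternates west ↔ east: west, east, west, east, west, east, west → east.
Third component: 12, 14, 19, 21, 26, 28, 33 → 35 (alternating steps +2, +5, +2, +5, …).
Fourth component goes -1, 2, -4, 8, -16, 32, -64 → 128 (×(-2) each step).

512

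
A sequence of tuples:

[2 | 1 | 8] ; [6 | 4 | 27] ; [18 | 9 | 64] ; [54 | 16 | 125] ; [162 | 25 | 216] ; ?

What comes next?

[486 | 36 | 343]

First part — ×3 each step: 2, 6, 18, 54, 162 → 486.
Second part: 1, 4, 9, 16, 25 → 36 (perfect squares: 1², 2², 3², …).
Third part: 8, 27, 64, 125, 216 → 343 (perfect cubes: 2³, 3³, 4³, …).
Combining the parts gives [486 | 36 | 343].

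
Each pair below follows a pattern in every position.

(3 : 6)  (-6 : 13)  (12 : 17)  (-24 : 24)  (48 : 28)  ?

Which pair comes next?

First component — ×(-2) each step: 3, -6, 12, -24, 48 → -96.
Second component: alternating steps +7, +4, +7, +4, …, so 6, 13, 17, 24, 28 → 35.
Combining the parts gives (-96 : 35).

(-96 : 35)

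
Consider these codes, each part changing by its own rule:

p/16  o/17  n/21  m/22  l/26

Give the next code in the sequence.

k/27

Letter: letters move back 1 place in the alphabet, so p, o, n, m, l → k.
Second component goes 16, 17, 21, 22, 26 → 27 (alternating steps +1, +4, +1, +4, …).
So the next code is k/27.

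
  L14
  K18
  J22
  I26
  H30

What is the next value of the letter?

G

Letter — letters move back 1 place in the alphabet: L, K, J, I, H → G.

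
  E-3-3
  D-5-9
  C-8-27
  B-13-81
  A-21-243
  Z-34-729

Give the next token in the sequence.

Letter goes E, D, C, B, A, Z → Y (letters move back 1 place in the alphabet, wrapping A→Z).
For the second component, each term is the sum of the two before it: 3, 5, 8, 13, 21, 34 → 55.
Third component: 3, 9, 27, 81, 243, 729 → 2187 (×3 each step).
Putting it together: Y-55-2187.

Y-55-2187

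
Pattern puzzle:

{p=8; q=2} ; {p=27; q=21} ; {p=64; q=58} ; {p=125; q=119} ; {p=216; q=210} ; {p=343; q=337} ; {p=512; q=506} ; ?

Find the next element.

P — perfect cubes: 2³, 3³, 4³, …: 8, 27, 64, 125, 216, 343, 512 → 729.
Q goes 2, 21, 58, 119, 210, 337, 506 → 723 (always 6 less than the p).
Putting it together: {p=729; q=723}.

{p=729; q=723}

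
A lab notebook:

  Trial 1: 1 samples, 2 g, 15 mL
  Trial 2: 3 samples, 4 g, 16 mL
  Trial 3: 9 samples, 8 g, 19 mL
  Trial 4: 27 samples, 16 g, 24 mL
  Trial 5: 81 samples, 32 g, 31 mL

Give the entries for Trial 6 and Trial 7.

For the samples, ×3 each step: 1, 3, 9, 27, 81 → 243 → 729.
G: ×2 each step; 2, 4, 8, 16, 32 → 64 → 128.
For the mL, differences are 1, 3, 5, … (increasing by 2 each time): 15, 16, 19, 24, 31 → 40 → 51.
Putting the parts together: 243 samples, 64 g, 40 mL and then 729 samples, 128 g, 51 mL.

243 samples, 64 g, 40 mL; 729 samples, 128 g, 51 mL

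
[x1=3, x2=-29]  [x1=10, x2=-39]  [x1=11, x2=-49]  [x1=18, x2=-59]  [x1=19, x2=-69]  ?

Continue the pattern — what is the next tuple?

[x1=26, x2=-79]

X1 — alternating steps +7, +1, +7, +1, …: 3, 10, 11, 18, 19 → 26.
X2: -29, -39, -49, -59, -69 → -79 (−10 each step).
Putting it together: [x1=26, x2=-79].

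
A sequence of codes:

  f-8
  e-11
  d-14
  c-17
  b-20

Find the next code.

a-23

Letter goes f, e, d, c, b → a (letters move back 1 place in the alphabet).
Second component: +3 each step, so 8, 11, 14, 17, 20 → 23.
Combining the parts gives a-23.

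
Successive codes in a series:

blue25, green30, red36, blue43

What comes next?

green51

Colour: blue, green, red, blue → green (repeats blue → green → red).
Second component — differences are 5, 6, 7, … (increasing by 1 each time): 25, 30, 36, 43 → 51.
Combining the parts gives green51.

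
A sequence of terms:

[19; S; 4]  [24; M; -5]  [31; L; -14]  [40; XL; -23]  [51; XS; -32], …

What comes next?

First coordinate — differences are 5, 7, 9, … (increasing by 2 each time): 19, 24, 31, 40, 51 → 64.
For the size, runs through clothing sizes XS→XL: S, M, L, XL, XS → S.
Third coordinate — −9 each step: 4, -5, -14, -23, -32 → -41.
Combining the parts gives [64; S; -41].

[64; S; -41]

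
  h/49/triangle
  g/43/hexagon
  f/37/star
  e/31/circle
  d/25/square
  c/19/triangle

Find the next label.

b/13/hexagon

Letter: h, g, f, e, d, c → b (letters move back 1 place in the alphabet).
Second component: −6 each step, so 49, 43, 37, 31, 25, 19 → 13.
Shape: repeats triangle → hexagon → star → circle → square, so triangle, hexagon, star, circle, square, triangle → hexagon.
Putting it together: b/13/hexagon.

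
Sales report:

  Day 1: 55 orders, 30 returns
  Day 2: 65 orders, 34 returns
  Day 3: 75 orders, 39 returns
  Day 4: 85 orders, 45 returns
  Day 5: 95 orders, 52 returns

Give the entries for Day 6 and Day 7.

105 orders, 60 returns; 115 orders, 69 returns

Orders: 55, 65, 75, 85, 95 → 105 → 115 (+10 each step).
Returns: 30, 34, 39, 45, 52 → 60 → 69 (differences are 4, 5, 6, … (increasing by 1 each time)).
So the next two rows are 105 orders, 60 returns and 115 orders, 69 returns.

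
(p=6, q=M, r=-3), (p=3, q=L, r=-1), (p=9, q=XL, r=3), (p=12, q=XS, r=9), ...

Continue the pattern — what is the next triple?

(p=21, q=S, r=17)

P: each term is the sum of the two before it, so 6, 3, 9, 12 → 21.
Q: M, L, XL, XS → S (runs through clothing sizes XS→XL).
R: differences are 2, 4, 6, … (increasing by 2 each time); -3, -1, 3, 9 → 17.
So the next triple is (p=21, q=S, r=17).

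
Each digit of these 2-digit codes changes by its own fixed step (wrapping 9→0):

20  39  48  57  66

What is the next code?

75

First digit goes 2, 3, 4, 5, 6 → 7 (+1 each step, mod 10).
Second digit — −1 each step, mod 10: 0, 9, 8, 7, 6 → 5.
So the next code is 75.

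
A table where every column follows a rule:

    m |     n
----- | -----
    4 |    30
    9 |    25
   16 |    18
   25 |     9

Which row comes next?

Column m: 4, 9, 16, 25 → 36 (perfect squares: 2², 3², 4², …).
Column n — together with the column m always sums to 34: 30, 25, 18, 9 → -2.
Combining the parts gives 36  -2.

36  -2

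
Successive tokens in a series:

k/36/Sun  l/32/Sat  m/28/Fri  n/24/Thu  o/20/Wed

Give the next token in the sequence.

Letter: letters move forward 1 place in the alphabet, so k, l, m, n, o → p.
Second component: −4 each step; 36, 32, 28, 24, 20 → 16.
Day: runs backward through the weekdays Mon→Sun, so Sun, Sat, Fri, Thu, Wed → Tue.
Combining the parts gives p/16/Tue.

p/16/Tue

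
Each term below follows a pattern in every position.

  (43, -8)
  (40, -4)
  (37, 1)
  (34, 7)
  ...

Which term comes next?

(31, 14)

First component goes 43, 40, 37, 34 → 31 (−3 each step).
For the second component, differences are 4, 5, 6, … (increasing by 1 each time): -8, -4, 1, 7 → 14.
So the next term is (31, 14).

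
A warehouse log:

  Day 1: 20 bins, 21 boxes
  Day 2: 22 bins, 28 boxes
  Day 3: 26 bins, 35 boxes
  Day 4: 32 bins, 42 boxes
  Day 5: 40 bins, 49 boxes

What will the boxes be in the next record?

56

Boxes: +7 each step; 21, 28, 35, 42, 49 → 56.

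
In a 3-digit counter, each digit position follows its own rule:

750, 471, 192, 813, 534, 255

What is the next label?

First digit — −3 each step, mod 10: 7, 4, 1, 8, 5, 2 → 9.
Second digit: +2 each step, mod 10, so 5, 7, 9, 1, 3, 5 → 7.
Third digit: +1 each step, mod 10; 0, 1, 2, 3, 4, 5 → 6.
Putting it together: 976.

976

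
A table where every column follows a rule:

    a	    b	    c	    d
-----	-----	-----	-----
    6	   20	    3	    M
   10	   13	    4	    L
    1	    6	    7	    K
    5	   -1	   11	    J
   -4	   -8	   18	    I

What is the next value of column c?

29

Column c goes 3, 4, 7, 11, 18 → 29 (each term is the sum of the two before it).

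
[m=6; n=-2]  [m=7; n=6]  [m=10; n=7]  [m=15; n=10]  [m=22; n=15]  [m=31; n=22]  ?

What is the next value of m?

M: differences are 1, 3, 5, … (increasing by 2 each time); 6, 7, 10, 15, 22, 31 → 42.

42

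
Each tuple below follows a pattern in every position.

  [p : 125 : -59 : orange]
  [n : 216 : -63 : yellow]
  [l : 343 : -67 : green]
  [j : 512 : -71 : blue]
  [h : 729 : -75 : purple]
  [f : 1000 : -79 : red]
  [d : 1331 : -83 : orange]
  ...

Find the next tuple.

Letter: letters move back 2 places in the alphabet, so p, n, l, j, h, f, d → b.
Second entry — perfect cubes: 5³, 6³, 7³, …: 125, 216, 343, 512, 729, 1000, 1331 → 1728.
Third entry: −4 each step; -59, -63, -67, -71, -75, -79, -83 → -87.
Colour — repeats orange → yellow → green → blue → purple → red: orange, yellow, green, blue, purple, red, orange → yellow.
Combining the parts gives [b : 1728 : -87 : yellow].

[b : 1728 : -87 : yellow]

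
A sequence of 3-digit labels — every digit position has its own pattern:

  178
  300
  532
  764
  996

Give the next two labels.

128, 350

First digit: 1, 3, 5, 7, 9 → 1 → 3 (+2 each step, mod 10).
Second digit — +3 each step, mod 10: 7, 0, 3, 6, 9 → 2 → 5.
For the third digit, +2 each step, mod 10: 8, 0, 2, 4, 6 → 8 → 0.
So the next two labels are 128 and 350.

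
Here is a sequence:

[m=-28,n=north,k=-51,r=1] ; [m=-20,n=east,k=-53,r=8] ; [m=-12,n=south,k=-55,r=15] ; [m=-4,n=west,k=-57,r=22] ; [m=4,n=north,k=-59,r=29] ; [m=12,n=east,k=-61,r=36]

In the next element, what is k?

-63

M: +8 each step; -28, -20, -12, -4, 4, 12 → 20.
N goes north, east, south, west, north, east → south (repeats north → east → south → west).
K: −2 each step; -51, -53, -55, -57, -59, -61 → -63.
R: 1, 8, 15, 22, 29, 36 → 43 (+7 each step).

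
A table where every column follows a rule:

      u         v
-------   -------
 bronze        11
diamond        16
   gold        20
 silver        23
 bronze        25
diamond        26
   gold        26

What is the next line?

Column u: bronze, diamond, gold, silver, bronze, diamond, gold → silver (repeats bronze → diamond → gold → silver).
Column v: 11, 16, 20, 23, 25, 26, 26 → 25 (differences are 5, 4, 3, … (decreasing by 1 each time)).
Putting it together: silver  25.

silver  25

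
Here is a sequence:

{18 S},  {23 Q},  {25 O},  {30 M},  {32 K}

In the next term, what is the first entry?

For the first entry, alternating steps +5, +2, +5, +2, …: 18, 23, 25, 30, 32 → 37.
Letter: letters move back 2 places in the alphabet, so S, Q, O, M, K → I.

37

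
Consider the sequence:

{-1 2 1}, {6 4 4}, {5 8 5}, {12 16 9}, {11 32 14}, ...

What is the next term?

{18 64 23}

First coordinate: alternating steps +7, −1, +7, −1, …, so -1, 6, 5, 12, 11 → 18.
Second coordinate: 2, 4, 8, 16, 32 → 64 (×2 each step).
Third coordinate: 1, 4, 5, 9, 14 → 23 (each term is the sum of the two before it).
Combining the parts gives {18 64 23}.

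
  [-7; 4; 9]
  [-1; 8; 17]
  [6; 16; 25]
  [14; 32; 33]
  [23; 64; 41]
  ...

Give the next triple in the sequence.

[33; 128; 49]

First value goes -7, -1, 6, 14, 23 → 33 (differences are 6, 7, 8, … (increasing by 1 each time)).
Second value — ×2 each step: 4, 8, 16, 32, 64 → 128.
Third value goes 9, 17, 25, 33, 41 → 49 (+8 each step).
Combining the parts gives [33; 128; 49].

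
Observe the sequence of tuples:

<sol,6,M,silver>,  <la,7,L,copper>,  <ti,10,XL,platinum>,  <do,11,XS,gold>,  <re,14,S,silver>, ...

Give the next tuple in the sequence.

<mi,15,M,copper>

Note — runs through the solfège scale do→ti: sol, la, ti, do, re → mi.
Second component — alternating steps +1, +3, +1, +3, …: 6, 7, 10, 11, 14 → 15.
Size goes M, L, XL, XS, S → M (runs through clothing sizes XS→XL).
Metal goes silver, copper, platinum, gold, silver → copper (repeats silver → copper → platinum → gold).
So the next tuple is <mi,15,M,copper>.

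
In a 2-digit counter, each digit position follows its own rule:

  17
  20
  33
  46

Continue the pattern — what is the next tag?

First digit goes 1, 2, 3, 4 → 5 (+1 each step, mod 10).
Second digit — +3 each step, mod 10: 7, 0, 3, 6 → 9.
Putting it together: 59.

59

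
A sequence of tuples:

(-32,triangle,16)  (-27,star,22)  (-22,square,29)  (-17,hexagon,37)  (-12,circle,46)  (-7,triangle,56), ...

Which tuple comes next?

First coordinate: +5 each step, so -32, -27, -22, -17, -12, -7 → -2.
Shape goes triangle, star, square, hexagon, circle, triangle → star (repeats triangle → star → square → hexagon → circle).
Third coordinate goes 16, 22, 29, 37, 46, 56 → 67 (differences are 6, 7, 8, … (increasing by 1 each time)).
So the next tuple is (-2,star,67).

(-2,star,67)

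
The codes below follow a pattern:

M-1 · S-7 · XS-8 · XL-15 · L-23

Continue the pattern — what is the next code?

For the size, runs backward through clothing sizes XS→XL: M, S, XS, XL, L → M.
Second component: each term is the sum of the two before it, so 1, 7, 8, 15, 23 → 38.
Combining the parts gives M-38.

M-38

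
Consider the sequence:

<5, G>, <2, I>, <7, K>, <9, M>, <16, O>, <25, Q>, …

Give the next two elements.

<41, S>, <66, U>

First coordinate: each term is the sum of the two before it; 5, 2, 7, 9, 16, 25 → 41 → 66.
Letter: G, I, K, M, O, Q → S → U (letters move forward 2 places in the alphabet).
Putting the parts together: <41, S> and then <66, U>.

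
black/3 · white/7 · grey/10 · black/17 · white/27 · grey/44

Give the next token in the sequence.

black/71

Shade: repeats black → white → grey; black, white, grey, black, white, grey → black.
Second component: each term is the sum of the two before it, so 3, 7, 10, 17, 27, 44 → 71.
Putting it together: black/71.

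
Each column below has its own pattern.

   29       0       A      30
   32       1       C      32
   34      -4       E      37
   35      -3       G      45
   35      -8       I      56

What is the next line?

First component: differences are 3, 2, 1, … (decreasing by 1 each time), so 29, 32, 34, 35, 35 → 34.
Second component: alternating steps +1, −5, +1, −5, …, so 0, 1, -4, -3, -8 → -7.
Letter — letters move forward 2 places in the alphabet: A, C, E, G, I → K.
Fourth component: differences are 2, 5, 8, … (increasing by 3 each time), so 30, 32, 37, 45, 56 → 70.
So the next line is 34  -7  K  70.

34  -7  K  70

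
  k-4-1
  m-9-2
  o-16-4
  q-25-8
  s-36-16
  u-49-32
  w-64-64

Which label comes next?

Letter: letters move forward 2 places in the alphabet; k, m, o, q, s, u, w → y.
Second component: perfect squares: 2², 3², 4², …; 4, 9, 16, 25, 36, 49, 64 → 81.
Third component — ×2 each step: 1, 2, 4, 8, 16, 32, 64 → 128.
Combining the parts gives y-81-128.

y-81-128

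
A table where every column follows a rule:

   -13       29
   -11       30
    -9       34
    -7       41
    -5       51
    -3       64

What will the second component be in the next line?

80

Second component goes 29, 30, 34, 41, 51, 64 → 80 (differences are 1, 4, 7, … (increasing by 3 each time)).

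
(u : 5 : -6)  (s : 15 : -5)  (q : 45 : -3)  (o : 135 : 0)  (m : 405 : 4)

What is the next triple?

For the letter, letters move back 2 places in the alphabet: u, s, q, o, m → k.
Second part: 5, 15, 45, 135, 405 → 1215 (×3 each step).
Third part: differences are 1, 2, 3, … (increasing by 1 each time), so -6, -5, -3, 0, 4 → 9.
Combining the parts gives (k : 1215 : 9).

(k : 1215 : 9)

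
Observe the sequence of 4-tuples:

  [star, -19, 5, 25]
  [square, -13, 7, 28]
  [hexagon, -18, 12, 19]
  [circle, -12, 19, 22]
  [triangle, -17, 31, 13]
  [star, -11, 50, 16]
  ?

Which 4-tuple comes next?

Shape — repeats star → square → hexagon → circle → triangle: star, square, hexagon, circle, triangle, star → square.
Second entry goes -19, -13, -18, -12, -17, -11 → -16 (alternating steps +6, −5, +6, −5, …).
Third entry: each term is the sum of the two before it; 5, 7, 12, 19, 31, 50 → 81.
For the fourth entry, alternating steps +3, −9, +3, −9, …: 25, 28, 19, 22, 13, 16 → 7.
So the next 4-tuple is [square, -16, 81, 7].

[square, -16, 81, 7]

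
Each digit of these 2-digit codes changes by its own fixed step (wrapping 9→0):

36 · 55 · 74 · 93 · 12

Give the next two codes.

First digit goes 3, 5, 7, 9, 1 → 3 → 5 (+2 each step, mod 10).
Second digit: −1 each step, mod 10; 6, 5, 4, 3, 2 → 1 → 0.
Putting the parts together: 31 and then 50.

31 then 50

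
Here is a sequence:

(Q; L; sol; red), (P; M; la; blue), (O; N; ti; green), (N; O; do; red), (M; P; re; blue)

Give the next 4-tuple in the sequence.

First letter — letters move back 1 place in the alphabet: Q, P, O, N, M → L.
For the second letter, letters move forward 1 place in the alphabet: L, M, N, O, P → Q.
Note — runs through the solfège scale do→ti: sol, la, ti, do, re → mi.
Colour goes red, blue, green, red, blue → green (repeats red → blue → green).
Combining the parts gives (L; Q; mi; green).

(L; Q; mi; green)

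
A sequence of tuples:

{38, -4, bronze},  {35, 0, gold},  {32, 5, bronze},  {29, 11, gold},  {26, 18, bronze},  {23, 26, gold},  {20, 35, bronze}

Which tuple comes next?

{17, 45, gold}

First entry: −3 each step, so 38, 35, 32, 29, 26, 23, 20 → 17.
For the second entry, differences are 4, 5, 6, … (increasing by 1 each time): -4, 0, 5, 11, 18, 26, 35 → 45.
Rank: alternates bronze ↔ gold; bronze, gold, bronze, gold, bronze, gold, bronze → gold.
Combining the parts gives {17, 45, gold}.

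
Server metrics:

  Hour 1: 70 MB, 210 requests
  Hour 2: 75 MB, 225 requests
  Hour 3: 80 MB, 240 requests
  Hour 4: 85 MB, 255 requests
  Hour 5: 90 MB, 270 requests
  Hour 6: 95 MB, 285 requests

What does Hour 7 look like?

MB — +5 each step: 70, 75, 80, 85, 90, 95 → 100.
Requests — always 3 × the MB: 210, 225, 240, 255, 270, 285 → 300.
Combining the parts gives 100 MB, 300 requests.

100 MB, 300 requests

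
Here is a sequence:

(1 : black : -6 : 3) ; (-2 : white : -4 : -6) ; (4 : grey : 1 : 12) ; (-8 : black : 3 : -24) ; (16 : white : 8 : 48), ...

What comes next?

(-32 : grey : 10 : -96)

First part — ×(-2) each step: 1, -2, 4, -8, 16 → -32.
Shade goes black, white, grey, black, white → grey (repeats black → white → grey).
Third part: alternating steps +2, +5, +2, +5, …; -6, -4, 1, 3, 8 → 10.
For the fourth part, always 3 × the first part: 3, -6, 12, -24, 48 → -96.
Putting it together: (-32 : grey : 10 : -96).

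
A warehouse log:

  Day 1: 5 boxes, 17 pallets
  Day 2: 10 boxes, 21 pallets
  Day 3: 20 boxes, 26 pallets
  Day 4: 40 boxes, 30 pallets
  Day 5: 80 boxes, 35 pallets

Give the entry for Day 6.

For the boxes, ×2 each step: 5, 10, 20, 40, 80 → 160.
Pallets — alternating steps +4, +5, +4, +5, …: 17, 21, 26, 30, 35 → 39.
Putting it together: 160 boxes, 39 pallets.

160 boxes, 39 pallets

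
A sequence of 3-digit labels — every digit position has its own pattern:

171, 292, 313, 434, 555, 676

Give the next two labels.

797, 818

First digit goes 1, 2, 3, 4, 5, 6 → 7 → 8 (+1 each step, mod 10).
Second digit: +2 each step, mod 10; 7, 9, 1, 3, 5, 7 → 9 → 1.
Third digit: +1 each step, mod 10; 1, 2, 3, 4, 5, 6 → 7 → 8.
So the next two labels are 797 and 818.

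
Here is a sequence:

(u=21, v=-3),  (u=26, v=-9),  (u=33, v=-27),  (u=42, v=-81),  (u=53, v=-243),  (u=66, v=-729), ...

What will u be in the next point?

U — differences are 5, 7, 9, … (increasing by 2 each time): 21, 26, 33, 42, 53, 66 → 81.

81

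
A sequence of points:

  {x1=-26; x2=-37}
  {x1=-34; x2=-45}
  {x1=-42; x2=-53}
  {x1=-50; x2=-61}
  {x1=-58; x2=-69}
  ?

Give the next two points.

{x1=-66; x2=-77}, {x1=-74; x2=-85}

X1 — −8 each step: -26, -34, -42, -50, -58 → -66 → -74.
X2: -37, -45, -53, -61, -69 → -77 → -85 (always 11 less than the x1).
Putting the parts together: {x1=-66; x2=-77} and then {x1=-74; x2=-85}.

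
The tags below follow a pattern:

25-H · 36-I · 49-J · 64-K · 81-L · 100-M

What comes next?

121-N

First component: 25, 36, 49, 64, 81, 100 → 121 (perfect squares: 5², 6², 7², …).
Letter: H, I, J, K, L, M → N (letters move forward 1 place in the alphabet).
So the next tag is 121-N.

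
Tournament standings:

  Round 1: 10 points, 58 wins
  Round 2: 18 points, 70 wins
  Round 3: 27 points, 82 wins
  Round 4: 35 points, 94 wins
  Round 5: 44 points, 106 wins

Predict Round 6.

52 points, 118 wins

Points goes 10, 18, 27, 35, 44 → 52 (alternating steps +8, +9, +8, +9, …).
For the wins, +12 each step: 58, 70, 82, 94, 106 → 118.
Combining the parts gives 52 points, 118 wins.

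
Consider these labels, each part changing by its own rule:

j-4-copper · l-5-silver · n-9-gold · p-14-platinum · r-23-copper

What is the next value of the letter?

t

Letter — letters move forward 2 places in the alphabet: j, l, n, p, r → t.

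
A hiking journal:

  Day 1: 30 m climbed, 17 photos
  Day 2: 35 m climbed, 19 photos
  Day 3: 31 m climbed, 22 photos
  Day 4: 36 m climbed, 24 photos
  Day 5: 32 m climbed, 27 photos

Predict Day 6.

37 m climbed, 29 photos

M climbed: alternating steps +5, −4, +5, −4, …, so 30, 35, 31, 36, 32 → 37.
Photos — alternating steps +2, +3, +2, +3, …: 17, 19, 22, 24, 27 → 29.
So the next row is 37 m climbed, 29 photos.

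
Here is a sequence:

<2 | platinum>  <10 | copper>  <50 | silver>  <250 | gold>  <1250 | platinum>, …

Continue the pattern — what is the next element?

For the first part, ×5 each step: 2, 10, 50, 250, 1250 → 6250.
Metal: repeats platinum → copper → silver → gold; platinum, copper, silver, gold, platinum → copper.
So the next element is <6250 | copper>.

<6250 | copper>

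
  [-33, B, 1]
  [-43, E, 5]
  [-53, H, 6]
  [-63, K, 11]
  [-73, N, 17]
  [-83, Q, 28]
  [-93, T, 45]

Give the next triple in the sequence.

First coordinate — −10 each step: -33, -43, -53, -63, -73, -83, -93 → -103.
Letter: letters move forward 3 places in the alphabet; B, E, H, K, N, Q, T → W.
Third coordinate: each term is the sum of the two before it; 1, 5, 6, 11, 17, 28, 45 → 73.
Combining the parts gives [-103, W, 73].

[-103, W, 73]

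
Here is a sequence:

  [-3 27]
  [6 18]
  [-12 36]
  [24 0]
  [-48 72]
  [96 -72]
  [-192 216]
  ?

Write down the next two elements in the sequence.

First part — ×(-2) each step: -3, 6, -12, 24, -48, 96, -192 → 384 → -768.
Second part goes 27, 18, 36, 0, 72, -72, 216 → -360 → 792 (together with the first part always sums to 24).
So the next two elements are [384 -360] and [-768 792].

[384 -360], [-768 792]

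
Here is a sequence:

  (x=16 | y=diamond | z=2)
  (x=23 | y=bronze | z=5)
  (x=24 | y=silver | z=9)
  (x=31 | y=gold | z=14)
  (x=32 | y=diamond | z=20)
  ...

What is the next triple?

(x=39 | y=bronze | z=27)

X: alternating steps +7, +1, +7, +1, …, so 16, 23, 24, 31, 32 → 39.
Y: diamond, bronze, silver, gold, diamond → bronze (repeats diamond → bronze → silver → gold).
Z — differences are 3, 4, 5, … (increasing by 1 each time): 2, 5, 9, 14, 20 → 27.
Putting it together: (x=39 | y=bronze | z=27).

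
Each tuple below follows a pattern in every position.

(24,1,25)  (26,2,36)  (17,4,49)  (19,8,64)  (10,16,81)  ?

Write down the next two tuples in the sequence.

First value: alternating steps +2, −9, +2, −9, …, so 24, 26, 17, 19, 10 → 12 → 3.
Second value goes 1, 2, 4, 8, 16 → 32 → 64 (×2 each step).
For the third value, perfect squares: 5², 6², 7², …: 25, 36, 49, 64, 81 → 100 → 121.
So the next two tuples are (12,32,100) and (3,64,121).

(12,32,100), (3,64,121)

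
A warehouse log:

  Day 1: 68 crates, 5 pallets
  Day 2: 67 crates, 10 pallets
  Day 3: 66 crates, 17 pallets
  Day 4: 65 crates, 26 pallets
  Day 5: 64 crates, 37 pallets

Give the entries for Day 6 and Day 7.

63 crates, 50 pallets; 62 crates, 65 pallets

Crates — −1 each step: 68, 67, 66, 65, 64 → 63 → 62.
Pallets: differences are 5, 7, 9, … (increasing by 2 each time), so 5, 10, 17, 26, 37 → 50 → 65.
Putting the parts together: 63 crates, 50 pallets and then 62 crates, 65 pallets.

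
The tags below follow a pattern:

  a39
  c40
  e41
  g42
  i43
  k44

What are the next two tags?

Letter: letters move forward 2 places in the alphabet, so a, c, e, g, i, k → m → o.
Second component: +1 each step; 39, 40, 41, 42, 43, 44 → 45 → 46.
So the next two tags are m45 and o46.

m45, o46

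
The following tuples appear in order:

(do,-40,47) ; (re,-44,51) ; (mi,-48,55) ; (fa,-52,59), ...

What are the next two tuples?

Note: do, re, mi, fa → sol → la (runs through the solfège scale do→ti).
For the second part, −4 each step: -40, -44, -48, -52 → -56 → -60.
Third part: +4 each step, so 47, 51, 55, 59 → 63 → 67.
So the next two tuples are (sol,-56,63) and (la,-60,67).

(sol,-56,63), (la,-60,67)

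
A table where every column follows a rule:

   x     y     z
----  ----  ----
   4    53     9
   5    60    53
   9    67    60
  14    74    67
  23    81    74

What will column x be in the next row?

37

Column x — each term is the sum of the two before it: 4, 5, 9, 14, 23 → 37.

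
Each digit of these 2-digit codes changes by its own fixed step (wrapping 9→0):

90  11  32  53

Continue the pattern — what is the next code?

74

For the first digit, +2 each step, mod 10: 9, 1, 3, 5 → 7.
Second digit: +1 each step, mod 10; 0, 1, 2, 3 → 4.
Putting it together: 74.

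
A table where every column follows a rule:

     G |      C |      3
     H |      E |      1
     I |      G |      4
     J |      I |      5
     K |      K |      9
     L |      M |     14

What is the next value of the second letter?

Second letter: C, E, G, I, K, M → O (letters move forward 2 places in the alphabet).

O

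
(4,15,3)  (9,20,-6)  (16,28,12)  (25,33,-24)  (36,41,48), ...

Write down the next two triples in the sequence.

First entry goes 4, 9, 16, 25, 36 → 49 → 64 (perfect squares: 2², 3², 4², …).
Second entry: 15, 20, 28, 33, 41 → 46 → 54 (alternating steps +5, +8, +5, +8, …).
Third entry: ×(-2) each step, so 3, -6, 12, -24, 48 → -96 → 192.
Putting the parts together: (49,46,-96) and then (64,54,192).

(49,46,-96), (64,54,192)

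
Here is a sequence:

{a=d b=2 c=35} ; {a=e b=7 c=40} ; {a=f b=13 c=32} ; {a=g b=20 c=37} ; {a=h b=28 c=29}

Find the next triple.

A: d, e, f, g, h → i (letters move forward 1 place in the alphabet).
B — differences are 5, 6, 7, … (increasing by 1 each time): 2, 7, 13, 20, 28 → 37.
C: alternating steps +5, −8, +5, −8, …; 35, 40, 32, 37, 29 → 34.
Combining the parts gives {a=i b=37 c=34}.

{a=i b=37 c=34}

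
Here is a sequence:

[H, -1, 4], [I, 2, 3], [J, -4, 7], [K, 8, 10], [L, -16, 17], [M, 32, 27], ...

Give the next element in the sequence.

For the letter, letters move forward 1 place in the alphabet: H, I, J, K, L, M → N.
Second entry: ×(-2) each step, so -1, 2, -4, 8, -16, 32 → -64.
Third entry: each term is the sum of the two before it; 4, 3, 7, 10, 17, 27 → 44.
Putting it together: [N, -64, 44].

[N, -64, 44]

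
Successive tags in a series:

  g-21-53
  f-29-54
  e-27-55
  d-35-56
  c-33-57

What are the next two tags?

For the letter, letters move back 1 place in the alphabet: g, f, e, d, c → b → a.
Second component: alternating steps +8, −2, +8, −2, …, so 21, 29, 27, 35, 33 → 41 → 39.
Third component — +1 each step: 53, 54, 55, 56, 57 → 58 → 59.
So the next two tags are b-41-58 and a-39-59.

b-41-58, a-39-59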